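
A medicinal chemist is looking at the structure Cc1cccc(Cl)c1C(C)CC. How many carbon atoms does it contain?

11

Count every carbon token in the SMILES (each C, including those in ring-closure positions and inside branches).
Carbon count: 11.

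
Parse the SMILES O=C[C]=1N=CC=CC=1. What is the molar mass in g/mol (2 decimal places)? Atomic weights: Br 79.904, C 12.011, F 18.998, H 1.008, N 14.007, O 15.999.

First, the molecular formula is C6H5NO (counting implicit H from valence).
  C: 6 × 12.011 = 72.066
  H: 5 × 1.008 = 5.040
  N: 1 × 14.007 = 14.007
  O: 1 × 15.999 = 15.999
Sum: 6×12.011 + 5×1.008 + 1×14.007 + 1×15.999 = 107.112 → 107.11 g/mol.

107.11 g/mol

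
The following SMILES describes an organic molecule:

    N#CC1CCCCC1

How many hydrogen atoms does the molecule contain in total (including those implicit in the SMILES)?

Walk through each heavy atom and fill implicit hydrogens from standard valence (C 4, N 3, O 2, S 2, halogen 1):
  atom 1: N, bond orders sum to 3 (valence 3) → 0 H
  atom 2: C, bond orders sum to 4 (valence 4) → 0 H
  atom 3: C, bond orders sum to 3 (valence 4) → 1 H
  atom 4: C, bond orders sum to 2 (valence 4) → 2 H
  atom 5: C, bond orders sum to 2 (valence 4) → 2 H
  atom 6: C, bond orders sum to 2 (valence 4) → 2 H
  atom 7: C, bond orders sum to 2 (valence 4) → 2 H
  atom 8: C, bond orders sum to 2 (valence 4) → 2 H
Total hydrogens: 11.

11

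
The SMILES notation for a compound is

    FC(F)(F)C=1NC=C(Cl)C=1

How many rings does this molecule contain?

In SMILES, each pair of matching ring-closure digits denotes one ring-closing bond; the number of such bonds equals the number of independent rings.
Ring-closure bonds here: 1.

1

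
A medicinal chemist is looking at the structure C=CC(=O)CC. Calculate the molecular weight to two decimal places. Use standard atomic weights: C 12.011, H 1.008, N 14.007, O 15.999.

First, the molecular formula is C5H8O (counting implicit H from valence).
  C: 5 × 12.011 = 60.055
  H: 8 × 1.008 = 8.064
  O: 1 × 15.999 = 15.999
Sum: 5×12.011 + 8×1.008 + 1×15.999 = 84.118 → 84.12 g/mol.

84.12 g/mol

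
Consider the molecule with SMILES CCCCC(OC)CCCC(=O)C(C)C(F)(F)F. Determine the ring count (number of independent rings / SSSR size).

0

In SMILES, each pair of matching ring-closure digits denotes one ring-closing bond; the number of such bonds equals the number of independent rings.
Ring-closure bonds here: 0.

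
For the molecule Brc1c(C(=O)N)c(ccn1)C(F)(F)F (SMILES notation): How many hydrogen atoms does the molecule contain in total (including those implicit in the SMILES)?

4

Walk through each heavy atom and fill implicit hydrogens from standard valence (C 4, N 3, O 2, S 2, halogen 1); for lowercase aromatic atoms, an aromatic c carries 1 H when it has two neighbours and 0 H with three, and aromatic n carries 0 H:
  atom 1: Br (halogen, monovalent) → 0 H
  atom 2: aromatic c, 3 neighbours → 0 H
  atom 3: aromatic c, 3 neighbours → 0 H
  atom 4: C, bond orders sum to 4 (valence 4) → 0 H
  atom 5: O, bond orders sum to 2 (valence 2) → 0 H
  atom 6: N, bond orders sum to 1 (valence 3) → 2 H
  atom 7: aromatic c, 3 neighbours → 0 H
  atom 8: aromatic c, 2 neighbours → 1 H
  atom 9: aromatic c, 2 neighbours → 1 H
  atom 10: aromatic n, 2 neighbours → 0 H
  atom 11: C, bond orders sum to 4 (valence 4) → 0 H
  atom 12: F (halogen, monovalent) → 0 H
  atom 13: F (halogen, monovalent) → 0 H
  atom 14: F (halogen, monovalent) → 0 H
Total hydrogens: 4.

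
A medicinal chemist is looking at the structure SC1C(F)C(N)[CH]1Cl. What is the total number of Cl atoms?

Scan the SMILES for Cl atoms (remember two-letter symbols like Cl and Br are single atoms).
Chlorine count: 1.

1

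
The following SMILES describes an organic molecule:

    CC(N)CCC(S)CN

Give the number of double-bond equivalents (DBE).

0

Degree of unsaturation = (number of rings) + (number of π bonds).
Ring closures in the SMILES: 0.
π bonds: none → 0 DoU from unsaturation.
Total DoU = 0 + 0 = 0.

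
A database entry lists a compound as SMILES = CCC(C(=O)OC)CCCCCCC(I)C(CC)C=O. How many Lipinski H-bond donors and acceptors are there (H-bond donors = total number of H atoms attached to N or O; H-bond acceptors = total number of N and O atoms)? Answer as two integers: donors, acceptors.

Donors: find every N or O and count the H atoms it carries.
  atom 5 (O): bond orders sum to 2 → 0 H
  atom 6 (O): bond orders sum to 2 → 0 H
  atom 20 (O): bond orders sum to 2 → 0 H
Lipinski HBD = 0.
Acceptors: N atoms = 0, O atoms = 3 → HBA = 3.

0, 3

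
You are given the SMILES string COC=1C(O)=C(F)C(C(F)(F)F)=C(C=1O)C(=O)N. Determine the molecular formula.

C9H7F4NO4

Walk through each heavy atom and fill implicit hydrogens from standard valence (C 4, N 3, O 2, S 2, halogen 1):
  atom 1: C, bond orders sum to 1 (valence 4) → 3 H
  atom 2: O, bond orders sum to 2 (valence 2) → 0 H
  atom 3: C, bond orders sum to 4 (valence 4) → 0 H
  atom 4: C, bond orders sum to 4 (valence 4) → 0 H
  atom 5: O, bond orders sum to 1 (valence 2) → 1 H
  atom 6: C, bond orders sum to 4 (valence 4) → 0 H
  atom 7: F (halogen, monovalent) → 0 H
  atom 8: C, bond orders sum to 4 (valence 4) → 0 H
  atom 9: C, bond orders sum to 4 (valence 4) → 0 H
  atom 10: F (halogen, monovalent) → 0 H
  atom 11: F (halogen, monovalent) → 0 H
  atom 12: F (halogen, monovalent) → 0 H
  atom 13: C, bond orders sum to 4 (valence 4) → 0 H
  atom 14: C, bond orders sum to 4 (valence 4) → 0 H
  atom 15: O, bond orders sum to 1 (valence 2) → 1 H
  atom 16: C, bond orders sum to 4 (valence 4) → 0 H
  atom 17: O, bond orders sum to 2 (valence 2) → 0 H
  atom 18: N, bond orders sum to 1 (valence 3) → 2 H
Totals → C:9, H:7, F:4, N:1, O:4.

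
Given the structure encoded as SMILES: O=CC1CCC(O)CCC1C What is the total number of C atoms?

Count every carbon token in the SMILES (each C, including those in ring-closure positions and inside branches).
Carbon count: 9.

9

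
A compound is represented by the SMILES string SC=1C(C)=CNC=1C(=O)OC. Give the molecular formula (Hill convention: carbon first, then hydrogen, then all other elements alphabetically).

C7H9NO2S

Walk through each heavy atom and fill implicit hydrogens from standard valence (C 4, N 3, O 2, S 2, halogen 1):
  atom 1: S, bond orders sum to 1 (valence 2) → 1 H
  atom 2: C, bond orders sum to 4 (valence 4) → 0 H
  atom 3: C, bond orders sum to 4 (valence 4) → 0 H
  atom 4: C, bond orders sum to 1 (valence 4) → 3 H
  atom 5: C, bond orders sum to 3 (valence 4) → 1 H
  atom 6: N, bond orders sum to 2 (valence 3) → 1 H
  atom 7: C, bond orders sum to 4 (valence 4) → 0 H
  atom 8: C, bond orders sum to 4 (valence 4) → 0 H
  atom 9: O, bond orders sum to 2 (valence 2) → 0 H
  atom 10: O, bond orders sum to 2 (valence 2) → 0 H
  atom 11: C, bond orders sum to 1 (valence 4) → 3 H
Totals → C:7, H:9, N:1, O:2, S:1.
In Hill order: C7H9NO2S.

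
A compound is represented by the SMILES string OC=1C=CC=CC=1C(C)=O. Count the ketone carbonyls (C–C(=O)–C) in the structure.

1

The ketone motif appears at heavy-atom position 8 in the SMILES.
Other groups present: 1 hydroxyl.
Ketone count: 1.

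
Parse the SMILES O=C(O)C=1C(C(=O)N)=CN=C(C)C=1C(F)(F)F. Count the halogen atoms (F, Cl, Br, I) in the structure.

3

Halogen atoms appear at heavy-atom positions 15, 16, 17 (3×F).
Other groups present: 1 amide, 1 carboxylic acid.
Halogen count: 3.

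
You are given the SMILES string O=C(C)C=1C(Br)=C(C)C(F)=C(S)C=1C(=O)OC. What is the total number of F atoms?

1

Scan the SMILES for F atoms (remember two-letter symbols like Cl and Br are single atoms).
Fluorine count: 1.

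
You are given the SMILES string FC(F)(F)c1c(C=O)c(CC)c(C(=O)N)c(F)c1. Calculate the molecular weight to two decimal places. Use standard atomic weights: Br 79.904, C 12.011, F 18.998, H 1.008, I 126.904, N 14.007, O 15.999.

263.19 g/mol

First, the molecular formula is C11H9F4NO2 (counting implicit H from valence).
  C: 11 × 12.011 = 132.121
  F: 4 × 18.998 = 75.992
  H: 9 × 1.008 = 9.072
  N: 1 × 14.007 = 14.007
  O: 2 × 15.999 = 31.998
Sum: 11×12.011 + 4×18.998 + 9×1.008 + 1×14.007 + 2×15.999 = 263.190 → 263.19 g/mol.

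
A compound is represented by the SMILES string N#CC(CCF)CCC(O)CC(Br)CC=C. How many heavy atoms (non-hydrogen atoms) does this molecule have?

16

Every atom symbol written in the SMILES (organic subset) is one heavy atom; implicit H are not written.
Heavy atoms by element → Br:1, C:12, F:1, N:1, O:1.
Total: 16.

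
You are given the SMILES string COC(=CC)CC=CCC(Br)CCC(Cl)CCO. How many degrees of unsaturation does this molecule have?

Molecular formula: C14H24BrClO2.
DoU = (2C + 2 + N − H − X) / 2, where X is the halogen count and O/S are ignored.
    = (2·14 + 2 + 0 − 24 − 2) / 2 = 4 / 2 = 2.

2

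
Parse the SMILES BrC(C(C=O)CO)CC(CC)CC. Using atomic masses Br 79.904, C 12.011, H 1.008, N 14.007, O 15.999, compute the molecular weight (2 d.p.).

First, the molecular formula is C10H19BrO2 (counting implicit H from valence).
  Br: 1 × 79.904 = 79.904
  C: 10 × 12.011 = 120.110
  H: 19 × 1.008 = 19.152
  O: 2 × 15.999 = 31.998
Sum: 1×79.904 + 10×12.011 + 19×1.008 + 2×15.999 = 251.164 → 251.16 g/mol.

251.16 g/mol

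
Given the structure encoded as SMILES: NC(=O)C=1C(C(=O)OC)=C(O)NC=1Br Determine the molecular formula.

C7H7BrN2O4

Walk through each heavy atom and fill implicit hydrogens from standard valence (C 4, N 3, O 2, S 2, halogen 1):
  atom 1: N, bond orders sum to 1 (valence 3) → 2 H
  atom 2: C, bond orders sum to 4 (valence 4) → 0 H
  atom 3: O, bond orders sum to 2 (valence 2) → 0 H
  atom 4: C, bond orders sum to 4 (valence 4) → 0 H
  atom 5: C, bond orders sum to 4 (valence 4) → 0 H
  atom 6: C, bond orders sum to 4 (valence 4) → 0 H
  atom 7: O, bond orders sum to 2 (valence 2) → 0 H
  atom 8: O, bond orders sum to 2 (valence 2) → 0 H
  atom 9: C, bond orders sum to 1 (valence 4) → 3 H
  atom 10: C, bond orders sum to 4 (valence 4) → 0 H
  atom 11: O, bond orders sum to 1 (valence 2) → 1 H
  atom 12: N, bond orders sum to 2 (valence 3) → 1 H
  atom 13: C, bond orders sum to 4 (valence 4) → 0 H
  atom 14: Br (halogen, monovalent) → 0 H
Totals → C:7, H:7, Br:1, N:2, O:4.
In Hill order: C7H7BrN2O4.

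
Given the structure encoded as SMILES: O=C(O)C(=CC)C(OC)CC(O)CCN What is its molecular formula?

Walk through each heavy atom and fill implicit hydrogens from standard valence (C 4, N 3, O 2, S 2, halogen 1):
  atom 1: O, bond orders sum to 2 (valence 2) → 0 H
  atom 2: C, bond orders sum to 4 (valence 4) → 0 H
  atom 3: O, bond orders sum to 1 (valence 2) → 1 H
  atom 4: C, bond orders sum to 4 (valence 4) → 0 H
  atom 5: C, bond orders sum to 3 (valence 4) → 1 H
  atom 6: C, bond orders sum to 1 (valence 4) → 3 H
  atom 7: C, bond orders sum to 3 (valence 4) → 1 H
  atom 8: O, bond orders sum to 2 (valence 2) → 0 H
  atom 9: C, bond orders sum to 1 (valence 4) → 3 H
  atom 10: C, bond orders sum to 2 (valence 4) → 2 H
  atom 11: C, bond orders sum to 3 (valence 4) → 1 H
  atom 12: O, bond orders sum to 1 (valence 2) → 1 H
  atom 13: C, bond orders sum to 2 (valence 4) → 2 H
  atom 14: C, bond orders sum to 2 (valence 4) → 2 H
  atom 15: N, bond orders sum to 1 (valence 3) → 2 H
Totals → C:10, H:19, N:1, O:4.

C10H19NO4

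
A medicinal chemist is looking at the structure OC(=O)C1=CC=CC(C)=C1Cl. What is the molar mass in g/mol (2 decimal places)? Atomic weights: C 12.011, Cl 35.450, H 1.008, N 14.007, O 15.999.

First, the molecular formula is C8H7ClO2 (counting implicit H from valence).
  C: 8 × 12.011 = 96.088
  Cl: 1 × 35.450 = 35.450
  H: 7 × 1.008 = 7.056
  O: 2 × 15.999 = 31.998
Sum: 8×12.011 + 1×35.450 + 7×1.008 + 2×15.999 = 170.592 → 170.59 g/mol.

170.59 g/mol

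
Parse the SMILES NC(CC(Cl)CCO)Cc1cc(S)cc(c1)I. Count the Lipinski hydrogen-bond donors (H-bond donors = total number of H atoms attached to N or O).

Donors: find every N or O and count the H atoms it carries.
  atom 1 (N): bond orders sum to 1 → 2 H
  atom 8 (O): bond orders sum to 1 → 1 H
Lipinski HBD = 3.

3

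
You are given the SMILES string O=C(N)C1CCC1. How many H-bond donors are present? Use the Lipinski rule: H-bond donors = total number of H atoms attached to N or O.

Donors: find every N or O and count the H atoms it carries.
  atom 1 (O): bond orders sum to 2 → 0 H
  atom 3 (N): bond orders sum to 1 → 2 H
Lipinski HBD = 2.

2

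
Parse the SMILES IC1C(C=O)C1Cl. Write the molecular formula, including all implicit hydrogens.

Walk through each heavy atom and fill implicit hydrogens from standard valence (C 4, N 3, O 2, S 2, halogen 1):
  atom 1: I (halogen, monovalent) → 0 H
  atom 2: C, bond orders sum to 3 (valence 4) → 1 H
  atom 3: C, bond orders sum to 3 (valence 4) → 1 H
  atom 4: C, bond orders sum to 3 (valence 4) → 1 H
  atom 5: O, bond orders sum to 2 (valence 2) → 0 H
  atom 6: C, bond orders sum to 3 (valence 4) → 1 H
  atom 7: Cl (halogen, monovalent) → 0 H
Totals → C:4, H:4, Cl:1, I:1, O:1.
In Hill order: C4H4ClIO.

C4H4ClIO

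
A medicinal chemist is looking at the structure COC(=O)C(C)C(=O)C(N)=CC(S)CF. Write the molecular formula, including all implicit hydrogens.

Walk through each heavy atom and fill implicit hydrogens from standard valence (C 4, N 3, O 2, S 2, halogen 1):
  atom 1: C, bond orders sum to 1 (valence 4) → 3 H
  atom 2: O, bond orders sum to 2 (valence 2) → 0 H
  atom 3: C, bond orders sum to 4 (valence 4) → 0 H
  atom 4: O, bond orders sum to 2 (valence 2) → 0 H
  atom 5: C, bond orders sum to 3 (valence 4) → 1 H
  atom 6: C, bond orders sum to 1 (valence 4) → 3 H
  atom 7: C, bond orders sum to 4 (valence 4) → 0 H
  atom 8: O, bond orders sum to 2 (valence 2) → 0 H
  atom 9: C, bond orders sum to 4 (valence 4) → 0 H
  atom 10: N, bond orders sum to 1 (valence 3) → 2 H
  atom 11: C, bond orders sum to 3 (valence 4) → 1 H
  atom 12: C, bond orders sum to 3 (valence 4) → 1 H
  atom 13: S, bond orders sum to 1 (valence 2) → 1 H
  atom 14: C, bond orders sum to 2 (valence 4) → 2 H
  atom 15: F (halogen, monovalent) → 0 H
Totals → C:9, H:14, F:1, N:1, O:3, S:1.
In Hill order: C9H14FNO3S.

C9H14FNO3S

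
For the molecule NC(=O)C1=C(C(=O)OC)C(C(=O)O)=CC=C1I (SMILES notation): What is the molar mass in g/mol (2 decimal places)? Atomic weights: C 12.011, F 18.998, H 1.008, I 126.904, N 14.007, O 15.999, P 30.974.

First, the molecular formula is C10H8INO5 (counting implicit H from valence).
  C: 10 × 12.011 = 120.110
  H: 8 × 1.008 = 8.064
  I: 1 × 126.904 = 126.904
  N: 1 × 14.007 = 14.007
  O: 5 × 15.999 = 79.995
Sum: 10×12.011 + 8×1.008 + 1×126.904 + 1×14.007 + 5×15.999 = 349.080 → 349.08 g/mol.

349.08 g/mol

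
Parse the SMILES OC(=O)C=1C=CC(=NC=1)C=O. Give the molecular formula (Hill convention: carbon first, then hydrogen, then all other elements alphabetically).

C7H5NO3

Walk through each heavy atom and fill implicit hydrogens from standard valence (C 4, N 3, O 2, S 2, halogen 1):
  atom 1: O, bond orders sum to 1 (valence 2) → 1 H
  atom 2: C, bond orders sum to 4 (valence 4) → 0 H
  atom 3: O, bond orders sum to 2 (valence 2) → 0 H
  atom 4: C, bond orders sum to 4 (valence 4) → 0 H
  atom 5: C, bond orders sum to 3 (valence 4) → 1 H
  atom 6: C, bond orders sum to 3 (valence 4) → 1 H
  atom 7: C, bond orders sum to 4 (valence 4) → 0 H
  atom 8: N, bond orders sum to 3 (valence 3) → 0 H
  atom 9: C, bond orders sum to 3 (valence 4) → 1 H
  atom 10: C, bond orders sum to 3 (valence 4) → 1 H
  atom 11: O, bond orders sum to 2 (valence 2) → 0 H
Totals → C:7, H:5, N:1, O:3.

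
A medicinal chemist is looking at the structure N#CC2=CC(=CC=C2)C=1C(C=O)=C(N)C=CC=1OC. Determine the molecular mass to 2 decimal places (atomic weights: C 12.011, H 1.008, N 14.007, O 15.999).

First, the molecular formula is C15H12N2O2 (counting implicit H from valence).
  C: 15 × 12.011 = 180.165
  H: 12 × 1.008 = 12.096
  N: 2 × 14.007 = 28.014
  O: 2 × 15.999 = 31.998
Sum: 15×12.011 + 12×1.008 + 2×14.007 + 2×15.999 = 252.273 → 252.27 g/mol.

252.27 g/mol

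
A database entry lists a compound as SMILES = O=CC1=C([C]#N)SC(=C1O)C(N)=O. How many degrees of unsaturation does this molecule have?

Degree of unsaturation = (number of rings) + (number of π bonds).
Ring closures in the SMILES: 1.
π bonds: 4 double bonds (each 1 DoU), 1 triple bond (each 2 DoU) → 6 DoU from unsaturation.
Total DoU = 1 + 6 = 7.

7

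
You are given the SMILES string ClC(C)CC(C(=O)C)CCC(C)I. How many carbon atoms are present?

Count every carbon token in the SMILES (each C, including those in ring-closure positions and inside branches).
Carbon count: 10.

10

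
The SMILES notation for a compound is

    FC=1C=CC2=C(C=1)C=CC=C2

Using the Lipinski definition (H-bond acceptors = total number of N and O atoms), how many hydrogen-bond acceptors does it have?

0

N atoms: 0; O atoms: 0.
Lipinski HBA = 0 + 0 = 0.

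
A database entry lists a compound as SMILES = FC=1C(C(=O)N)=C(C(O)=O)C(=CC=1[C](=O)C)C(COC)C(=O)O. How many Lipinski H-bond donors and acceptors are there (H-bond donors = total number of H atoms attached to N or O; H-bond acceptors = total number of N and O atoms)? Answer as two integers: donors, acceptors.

4, 8

Donors: find every N or O and count the H atoms it carries.
  atom 5 (O): bond orders sum to 2 → 0 H
  atom 6 (N): bond orders sum to 1 → 2 H
  atom 9 (O): bond orders sum to 1 → 1 H
  atom 10 (O): bond orders sum to 2 → 0 H
  atom 15 (O): bond orders sum to 2 → 0 H
  atom 19 (O): bond orders sum to 2 → 0 H
  atom 22 (O): bond orders sum to 2 → 0 H
  atom 23 (O): bond orders sum to 1 → 1 H
Lipinski HBD = 4.
Acceptors: N atoms = 1, O atoms = 7 → HBA = 8.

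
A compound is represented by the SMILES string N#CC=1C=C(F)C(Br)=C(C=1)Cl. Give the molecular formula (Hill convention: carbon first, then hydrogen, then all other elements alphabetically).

Walk through each heavy atom and fill implicit hydrogens from standard valence (C 4, N 3, O 2, S 2, halogen 1):
  atom 1: N, bond orders sum to 3 (valence 3) → 0 H
  atom 2: C, bond orders sum to 4 (valence 4) → 0 H
  atom 3: C, bond orders sum to 4 (valence 4) → 0 H
  atom 4: C, bond orders sum to 3 (valence 4) → 1 H
  atom 5: C, bond orders sum to 4 (valence 4) → 0 H
  atom 6: F (halogen, monovalent) → 0 H
  atom 7: C, bond orders sum to 4 (valence 4) → 0 H
  atom 8: Br (halogen, monovalent) → 0 H
  atom 9: C, bond orders sum to 4 (valence 4) → 0 H
  atom 10: C, bond orders sum to 3 (valence 4) → 1 H
  atom 11: Cl (halogen, monovalent) → 0 H
Totals → C:7, H:2, Br:1, Cl:1, F:1, N:1.

C7H2BrClFN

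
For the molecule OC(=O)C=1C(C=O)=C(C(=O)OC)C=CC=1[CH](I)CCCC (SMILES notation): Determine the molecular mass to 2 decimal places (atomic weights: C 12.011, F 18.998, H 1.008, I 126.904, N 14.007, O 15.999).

404.20 g/mol

First, the molecular formula is C15H17IO5 (counting implicit H from valence).
  C: 15 × 12.011 = 180.165
  H: 17 × 1.008 = 17.136
  I: 1 × 126.904 = 126.904
  O: 5 × 15.999 = 79.995
Sum: 15×12.011 + 17×1.008 + 1×126.904 + 5×15.999 = 404.200 → 404.20 g/mol.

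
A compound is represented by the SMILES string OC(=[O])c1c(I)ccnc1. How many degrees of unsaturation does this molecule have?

Molecular formula: C6H4INO2.
DoU = (2C + 2 + N − H − X) / 2, where X is the halogen count and O/S are ignored.
    = (2·6 + 2 + 1 − 4 − 1) / 2 = 10 / 2 = 5.

5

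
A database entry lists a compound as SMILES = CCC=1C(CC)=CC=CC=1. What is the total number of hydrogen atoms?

14

Walk through each heavy atom and fill implicit hydrogens from standard valence (C 4, N 3, O 2, S 2, halogen 1):
  atom 1: C, bond orders sum to 1 (valence 4) → 3 H
  atom 2: C, bond orders sum to 2 (valence 4) → 2 H
  atom 3: C, bond orders sum to 4 (valence 4) → 0 H
  atom 4: C, bond orders sum to 4 (valence 4) → 0 H
  atom 5: C, bond orders sum to 2 (valence 4) → 2 H
  atom 6: C, bond orders sum to 1 (valence 4) → 3 H
  atom 7: C, bond orders sum to 3 (valence 4) → 1 H
  atom 8: C, bond orders sum to 3 (valence 4) → 1 H
  atom 9: C, bond orders sum to 3 (valence 4) → 1 H
  atom 10: C, bond orders sum to 3 (valence 4) → 1 H
Total hydrogens: 14.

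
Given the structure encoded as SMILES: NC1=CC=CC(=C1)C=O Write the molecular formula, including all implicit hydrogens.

Walk through each heavy atom and fill implicit hydrogens from standard valence (C 4, N 3, O 2, S 2, halogen 1):
  atom 1: N, bond orders sum to 1 (valence 3) → 2 H
  atom 2: C, bond orders sum to 4 (valence 4) → 0 H
  atom 3: C, bond orders sum to 3 (valence 4) → 1 H
  atom 4: C, bond orders sum to 3 (valence 4) → 1 H
  atom 5: C, bond orders sum to 3 (valence 4) → 1 H
  atom 6: C, bond orders sum to 4 (valence 4) → 0 H
  atom 7: C, bond orders sum to 3 (valence 4) → 1 H
  atom 8: C, bond orders sum to 3 (valence 4) → 1 H
  atom 9: O, bond orders sum to 2 (valence 2) → 0 H
Totals → C:7, H:7, N:1, O:1.

C7H7NO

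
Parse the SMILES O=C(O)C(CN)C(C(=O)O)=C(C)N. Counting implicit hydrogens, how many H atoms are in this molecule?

12

Walk through each heavy atom and fill implicit hydrogens from standard valence (C 4, N 3, O 2, S 2, halogen 1):
  atom 1: O, bond orders sum to 2 (valence 2) → 0 H
  atom 2: C, bond orders sum to 4 (valence 4) → 0 H
  atom 3: O, bond orders sum to 1 (valence 2) → 1 H
  atom 4: C, bond orders sum to 3 (valence 4) → 1 H
  atom 5: C, bond orders sum to 2 (valence 4) → 2 H
  atom 6: N, bond orders sum to 1 (valence 3) → 2 H
  atom 7: C, bond orders sum to 4 (valence 4) → 0 H
  atom 8: C, bond orders sum to 4 (valence 4) → 0 H
  atom 9: O, bond orders sum to 2 (valence 2) → 0 H
  atom 10: O, bond orders sum to 1 (valence 2) → 1 H
  atom 11: C, bond orders sum to 4 (valence 4) → 0 H
  atom 12: C, bond orders sum to 1 (valence 4) → 3 H
  atom 13: N, bond orders sum to 1 (valence 3) → 2 H
Total hydrogens: 12.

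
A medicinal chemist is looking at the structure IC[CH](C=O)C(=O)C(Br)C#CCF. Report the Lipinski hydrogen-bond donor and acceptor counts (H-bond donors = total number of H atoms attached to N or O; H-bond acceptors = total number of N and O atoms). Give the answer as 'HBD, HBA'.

0, 2

Donors: find every N or O and count the H atoms it carries.
  atom 5 (O): bond orders sum to 2 → 0 H
  atom 7 (O): bond orders sum to 2 → 0 H
Lipinski HBD = 0.
Acceptors: N atoms = 0, O atoms = 2 → HBA = 2.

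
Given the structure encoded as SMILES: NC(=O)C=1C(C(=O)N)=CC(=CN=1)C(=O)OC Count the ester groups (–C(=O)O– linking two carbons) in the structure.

The ester motif appears at heavy-atom position 13 in the SMILES.
Other groups present: 2 amide.
Ester count: 1.

1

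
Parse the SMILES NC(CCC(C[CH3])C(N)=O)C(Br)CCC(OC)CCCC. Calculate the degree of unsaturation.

1

Molecular formula: C16H33BrN2O2.
DoU = (2C + 2 + N − H − X) / 2, where X is the halogen count and O/S are ignored.
    = (2·16 + 2 + 2 − 33 − 1) / 2 = 2 / 2 = 1.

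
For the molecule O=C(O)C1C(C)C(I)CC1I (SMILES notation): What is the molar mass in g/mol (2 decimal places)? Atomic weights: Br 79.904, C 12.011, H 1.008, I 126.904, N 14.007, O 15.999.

379.96 g/mol

First, the molecular formula is C7H10I2O2 (counting implicit H from valence).
  C: 7 × 12.011 = 84.077
  H: 10 × 1.008 = 10.080
  I: 2 × 126.904 = 253.808
  O: 2 × 15.999 = 31.998
Sum: 7×12.011 + 10×1.008 + 2×126.904 + 2×15.999 = 379.963 → 379.96 g/mol.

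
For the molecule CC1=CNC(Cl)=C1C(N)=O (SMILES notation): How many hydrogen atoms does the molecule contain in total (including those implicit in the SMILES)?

Walk through each heavy atom and fill implicit hydrogens from standard valence (C 4, N 3, O 2, S 2, halogen 1):
  atom 1: C, bond orders sum to 1 (valence 4) → 3 H
  atom 2: C, bond orders sum to 4 (valence 4) → 0 H
  atom 3: C, bond orders sum to 3 (valence 4) → 1 H
  atom 4: N, bond orders sum to 2 (valence 3) → 1 H
  atom 5: C, bond orders sum to 4 (valence 4) → 0 H
  atom 6: Cl (halogen, monovalent) → 0 H
  atom 7: C, bond orders sum to 4 (valence 4) → 0 H
  atom 8: C, bond orders sum to 4 (valence 4) → 0 H
  atom 9: N, bond orders sum to 1 (valence 3) → 2 H
  atom 10: O, bond orders sum to 2 (valence 2) → 0 H
Total hydrogens: 7.

7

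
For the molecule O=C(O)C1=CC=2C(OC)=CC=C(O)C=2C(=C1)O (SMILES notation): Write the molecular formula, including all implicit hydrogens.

C12H10O5

Walk through each heavy atom and fill implicit hydrogens from standard valence (C 4, N 3, O 2, S 2, halogen 1):
  atom 1: O, bond orders sum to 2 (valence 2) → 0 H
  atom 2: C, bond orders sum to 4 (valence 4) → 0 H
  atom 3: O, bond orders sum to 1 (valence 2) → 1 H
  atom 4: C, bond orders sum to 4 (valence 4) → 0 H
  atom 5: C, bond orders sum to 3 (valence 4) → 1 H
  atom 6: C, bond orders sum to 4 (valence 4) → 0 H
  atom 7: C, bond orders sum to 4 (valence 4) → 0 H
  atom 8: O, bond orders sum to 2 (valence 2) → 0 H
  atom 9: C, bond orders sum to 1 (valence 4) → 3 H
  atom 10: C, bond orders sum to 3 (valence 4) → 1 H
  atom 11: C, bond orders sum to 3 (valence 4) → 1 H
  atom 12: C, bond orders sum to 4 (valence 4) → 0 H
  atom 13: O, bond orders sum to 1 (valence 2) → 1 H
  atom 14: C, bond orders sum to 4 (valence 4) → 0 H
  atom 15: C, bond orders sum to 4 (valence 4) → 0 H
  atom 16: C, bond orders sum to 3 (valence 4) → 1 H
  atom 17: O, bond orders sum to 1 (valence 2) → 1 H
Totals → C:12, H:10, O:5.
In Hill order: C12H10O5.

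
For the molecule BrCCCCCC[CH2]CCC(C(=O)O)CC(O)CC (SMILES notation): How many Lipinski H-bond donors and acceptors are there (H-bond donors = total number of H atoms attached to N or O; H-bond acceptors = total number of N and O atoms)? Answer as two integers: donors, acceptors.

2, 3

Donors: find every N or O and count the H atoms it carries.
  atom 13 (O): bond orders sum to 2 → 0 H
  atom 14 (O): bond orders sum to 1 → 1 H
  atom 17 (O): bond orders sum to 1 → 1 H
Lipinski HBD = 2.
Acceptors: N atoms = 0, O atoms = 3 → HBA = 3.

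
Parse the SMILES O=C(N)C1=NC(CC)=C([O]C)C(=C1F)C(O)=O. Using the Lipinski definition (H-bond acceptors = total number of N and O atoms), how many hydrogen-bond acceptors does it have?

N atoms: 2; O atoms: 4.
Lipinski HBA = 2 + 4 = 6.

6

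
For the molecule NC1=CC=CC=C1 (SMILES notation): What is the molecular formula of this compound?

Walk through each heavy atom and fill implicit hydrogens from standard valence (C 4, N 3, O 2, S 2, halogen 1):
  atom 1: N, bond orders sum to 1 (valence 3) → 2 H
  atom 2: C, bond orders sum to 4 (valence 4) → 0 H
  atom 3: C, bond orders sum to 3 (valence 4) → 1 H
  atom 4: C, bond orders sum to 3 (valence 4) → 1 H
  atom 5: C, bond orders sum to 3 (valence 4) → 1 H
  atom 6: C, bond orders sum to 3 (valence 4) → 1 H
  atom 7: C, bond orders sum to 3 (valence 4) → 1 H
Totals → C:6, H:7, N:1.
In Hill order: C6H7N.

C6H7N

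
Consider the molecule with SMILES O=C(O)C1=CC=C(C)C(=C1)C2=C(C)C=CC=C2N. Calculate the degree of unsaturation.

9

Molecular formula: C15H15NO2.
DoU = (2C + 2 + N − H − X) / 2, where X is the halogen count and O/S are ignored.
    = (2·15 + 2 + 1 − 15 − 0) / 2 = 18 / 2 = 9.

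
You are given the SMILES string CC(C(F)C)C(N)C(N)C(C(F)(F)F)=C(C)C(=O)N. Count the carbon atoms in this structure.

11

Count every carbon token in the SMILES (each C, including those in ring-closure positions and inside branches).
Carbon count: 11.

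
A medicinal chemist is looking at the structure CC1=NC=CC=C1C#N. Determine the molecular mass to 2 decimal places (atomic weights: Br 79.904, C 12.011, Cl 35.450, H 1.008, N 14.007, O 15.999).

118.14 g/mol

First, the molecular formula is C7H6N2 (counting implicit H from valence).
  C: 7 × 12.011 = 84.077
  H: 6 × 1.008 = 6.048
  N: 2 × 14.007 = 28.014
Sum: 7×12.011 + 6×1.008 + 2×14.007 = 118.139 → 118.14 g/mol.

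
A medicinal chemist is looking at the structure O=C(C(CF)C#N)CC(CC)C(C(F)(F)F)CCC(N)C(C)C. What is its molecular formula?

Walk through each heavy atom and fill implicit hydrogens from standard valence (C 4, N 3, O 2, S 2, halogen 1):
  atom 1: O, bond orders sum to 2 (valence 2) → 0 H
  atom 2: C, bond orders sum to 4 (valence 4) → 0 H
  atom 3: C, bond orders sum to 3 (valence 4) → 1 H
  atom 4: C, bond orders sum to 2 (valence 4) → 2 H
  atom 5: F (halogen, monovalent) → 0 H
  atom 6: C, bond orders sum to 4 (valence 4) → 0 H
  atom 7: N, bond orders sum to 3 (valence 3) → 0 H
  atom 8: C, bond orders sum to 2 (valence 4) → 2 H
  atom 9: C, bond orders sum to 3 (valence 4) → 1 H
  atom 10: C, bond orders sum to 2 (valence 4) → 2 H
  atom 11: C, bond orders sum to 1 (valence 4) → 3 H
  atom 12: C, bond orders sum to 3 (valence 4) → 1 H
  atom 13: C, bond orders sum to 4 (valence 4) → 0 H
  atom 14: F (halogen, monovalent) → 0 H
  atom 15: F (halogen, monovalent) → 0 H
  atom 16: F (halogen, monovalent) → 0 H
  atom 17: C, bond orders sum to 2 (valence 4) → 2 H
  atom 18: C, bond orders sum to 2 (valence 4) → 2 H
  atom 19: C, bond orders sum to 3 (valence 4) → 1 H
  atom 20: N, bond orders sum to 1 (valence 3) → 2 H
  atom 21: C, bond orders sum to 3 (valence 4) → 1 H
  atom 22: C, bond orders sum to 1 (valence 4) → 3 H
  atom 23: C, bond orders sum to 1 (valence 4) → 3 H
Totals → C:16, H:26, F:4, N:2, O:1.

C16H26F4N2O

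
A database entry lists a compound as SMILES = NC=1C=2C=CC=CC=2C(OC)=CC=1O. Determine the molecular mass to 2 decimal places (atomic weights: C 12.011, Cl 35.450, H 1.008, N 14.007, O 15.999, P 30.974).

189.21 g/mol

First, the molecular formula is C11H11NO2 (counting implicit H from valence).
  C: 11 × 12.011 = 132.121
  H: 11 × 1.008 = 11.088
  N: 1 × 14.007 = 14.007
  O: 2 × 15.999 = 31.998
Sum: 11×12.011 + 11×1.008 + 1×14.007 + 2×15.999 = 189.214 → 189.21 g/mol.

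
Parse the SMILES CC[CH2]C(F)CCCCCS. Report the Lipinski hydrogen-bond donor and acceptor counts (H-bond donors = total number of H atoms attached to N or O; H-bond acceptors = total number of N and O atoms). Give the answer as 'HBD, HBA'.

Donors: find every N or O and count the H atoms it carries.
  (no N or O atoms present)
Lipinski HBD = 0.
Acceptors: N atoms = 0, O atoms = 0 → HBA = 0.

0, 0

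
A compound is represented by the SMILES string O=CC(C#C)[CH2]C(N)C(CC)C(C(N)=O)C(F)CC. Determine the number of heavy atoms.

19

Every atom symbol written in the SMILES (organic subset) is one heavy atom; implicit H are not written.
Heavy atoms by element → C:14, F:1, N:2, O:2.
Total: 19.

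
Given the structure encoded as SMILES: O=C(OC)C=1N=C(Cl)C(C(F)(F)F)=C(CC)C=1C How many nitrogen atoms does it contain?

Scan the SMILES for N atoms (remember two-letter symbols like Cl and Br are single atoms).
Nitrogen count: 1.

1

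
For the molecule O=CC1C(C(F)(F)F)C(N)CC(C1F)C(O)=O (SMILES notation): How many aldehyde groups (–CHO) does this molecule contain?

1

The aldehyde motif appears at heavy-atom position 2 in the SMILES.
Other groups present: 1 carboxylic acid, 1 primary amine.
Aldehyde count: 1.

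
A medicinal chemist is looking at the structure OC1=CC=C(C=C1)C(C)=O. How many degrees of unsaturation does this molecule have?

Molecular formula: C8H8O2.
DoU = (2C + 2 + N − H − X) / 2, where X is the halogen count and O/S are ignored.
    = (2·8 + 2 + 0 − 8 − 0) / 2 = 10 / 2 = 5.

5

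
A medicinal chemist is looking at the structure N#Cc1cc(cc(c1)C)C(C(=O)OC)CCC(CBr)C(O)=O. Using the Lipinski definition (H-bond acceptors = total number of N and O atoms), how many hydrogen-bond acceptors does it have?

5

N atoms: 1; O atoms: 4.
Lipinski HBA = 1 + 4 = 5.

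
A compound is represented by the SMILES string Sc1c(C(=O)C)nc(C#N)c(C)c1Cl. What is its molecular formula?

C9H7ClN2OS

Walk through each heavy atom and fill implicit hydrogens from standard valence (C 4, N 3, O 2, S 2, halogen 1); for lowercase aromatic atoms, an aromatic c carries 1 H when it has two neighbours and 0 H with three, and aromatic n carries 0 H:
  atom 1: S, bond orders sum to 1 (valence 2) → 1 H
  atom 2: aromatic c, 3 neighbours → 0 H
  atom 3: aromatic c, 3 neighbours → 0 H
  atom 4: C, bond orders sum to 4 (valence 4) → 0 H
  atom 5: O, bond orders sum to 2 (valence 2) → 0 H
  atom 6: C, bond orders sum to 1 (valence 4) → 3 H
  atom 7: aromatic n, 2 neighbours → 0 H
  atom 8: aromatic c, 3 neighbours → 0 H
  atom 9: C, bond orders sum to 4 (valence 4) → 0 H
  atom 10: N, bond orders sum to 3 (valence 3) → 0 H
  atom 11: aromatic c, 3 neighbours → 0 H
  atom 12: C, bond orders sum to 1 (valence 4) → 3 H
  atom 13: aromatic c, 3 neighbours → 0 H
  atom 14: Cl (halogen, monovalent) → 0 H
Totals → C:9, H:7, Cl:1, N:2, O:1, S:1.
In Hill order: C9H7ClN2OS.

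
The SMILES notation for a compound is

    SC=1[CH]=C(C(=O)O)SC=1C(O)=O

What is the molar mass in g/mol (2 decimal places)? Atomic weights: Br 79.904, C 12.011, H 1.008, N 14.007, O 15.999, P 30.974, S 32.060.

204.21 g/mol

First, the molecular formula is C6H4O4S2 (counting implicit H from valence).
  C: 6 × 12.011 = 72.066
  H: 4 × 1.008 = 4.032
  O: 4 × 15.999 = 63.996
  S: 2 × 32.060 = 64.120
Sum: 6×12.011 + 4×1.008 + 4×15.999 + 2×32.060 = 204.214 → 204.21 g/mol.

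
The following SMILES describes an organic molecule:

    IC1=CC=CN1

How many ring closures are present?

In SMILES, each pair of matching ring-closure digits denotes one ring-closing bond; the number of such bonds equals the number of independent rings.
Ring-closure bonds here: 1.

1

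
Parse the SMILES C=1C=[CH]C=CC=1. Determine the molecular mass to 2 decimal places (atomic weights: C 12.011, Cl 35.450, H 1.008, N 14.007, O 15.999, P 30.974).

First, the molecular formula is C6H6 (counting implicit H from valence).
  C: 6 × 12.011 = 72.066
  H: 6 × 1.008 = 6.048
Sum: 6×12.011 + 6×1.008 = 78.114 → 78.11 g/mol.

78.11 g/mol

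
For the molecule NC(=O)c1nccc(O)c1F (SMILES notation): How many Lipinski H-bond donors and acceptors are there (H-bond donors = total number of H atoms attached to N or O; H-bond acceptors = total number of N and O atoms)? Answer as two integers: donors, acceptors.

Donors: find every N or O and count the H atoms it carries.
  atom 1 (N): bond orders sum to 1 → 2 H
  atom 3 (O): bond orders sum to 2 → 0 H
  atom 5 (N): bond orders sum to 3 → 0 H
  atom 9 (O): bond orders sum to 1 → 1 H
Lipinski HBD = 3.
Acceptors: N atoms = 2, O atoms = 2 → HBA = 4.

3, 4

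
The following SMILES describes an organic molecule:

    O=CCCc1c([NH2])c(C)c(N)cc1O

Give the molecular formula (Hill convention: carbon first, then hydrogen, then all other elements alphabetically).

C10H14N2O2

Walk through each heavy atom and fill implicit hydrogens from standard valence (C 4, N 3, O 2, S 2, halogen 1); for lowercase aromatic atoms, an aromatic c carries 1 H when it has two neighbours and 0 H with three, and aromatic n carries 0 H:
  atom 1: O, bond orders sum to 2 (valence 2) → 0 H
  atom 2: C, bond orders sum to 3 (valence 4) → 1 H
  atom 3: C, bond orders sum to 2 (valence 4) → 2 H
  atom 4: C, bond orders sum to 2 (valence 4) → 2 H
  atom 5: aromatic c, 3 neighbours → 0 H
  atom 6: aromatic c, 3 neighbours → 0 H
  atom 7: N with explicit H count 2
  atom 8: aromatic c, 3 neighbours → 0 H
  atom 9: C, bond orders sum to 1 (valence 4) → 3 H
  atom 10: aromatic c, 3 neighbours → 0 H
  atom 11: N, bond orders sum to 1 (valence 3) → 2 H
  atom 12: aromatic c, 2 neighbours → 1 H
  atom 13: aromatic c, 3 neighbours → 0 H
  atom 14: O, bond orders sum to 1 (valence 2) → 1 H
Totals → C:10, H:14, N:2, O:2.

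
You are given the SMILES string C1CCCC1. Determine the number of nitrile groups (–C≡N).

Scan the SMILES for the nitrile motif — none present.

0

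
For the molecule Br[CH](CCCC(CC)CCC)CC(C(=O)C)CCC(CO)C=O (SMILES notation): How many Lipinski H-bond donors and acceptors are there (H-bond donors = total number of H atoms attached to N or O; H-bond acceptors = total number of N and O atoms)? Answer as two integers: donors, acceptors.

Donors: find every N or O and count the H atoms it carries.
  atom 15 (O): bond orders sum to 2 → 0 H
  atom 21 (O): bond orders sum to 1 → 1 H
  atom 23 (O): bond orders sum to 2 → 0 H
Lipinski HBD = 1.
Acceptors: N atoms = 0, O atoms = 3 → HBA = 3.

1, 3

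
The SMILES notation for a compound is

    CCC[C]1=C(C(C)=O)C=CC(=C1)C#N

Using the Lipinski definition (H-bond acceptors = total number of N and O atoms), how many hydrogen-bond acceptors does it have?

N atoms: 1; O atoms: 1.
Lipinski HBA = 1 + 1 = 2.

2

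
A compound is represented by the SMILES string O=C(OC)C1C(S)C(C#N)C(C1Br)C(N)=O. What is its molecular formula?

Walk through each heavy atom and fill implicit hydrogens from standard valence (C 4, N 3, O 2, S 2, halogen 1):
  atom 1: O, bond orders sum to 2 (valence 2) → 0 H
  atom 2: C, bond orders sum to 4 (valence 4) → 0 H
  atom 3: O, bond orders sum to 2 (valence 2) → 0 H
  atom 4: C, bond orders sum to 1 (valence 4) → 3 H
  atom 5: C, bond orders sum to 3 (valence 4) → 1 H
  atom 6: C, bond orders sum to 3 (valence 4) → 1 H
  atom 7: S, bond orders sum to 1 (valence 2) → 1 H
  atom 8: C, bond orders sum to 3 (valence 4) → 1 H
  atom 9: C, bond orders sum to 4 (valence 4) → 0 H
  atom 10: N, bond orders sum to 3 (valence 3) → 0 H
  atom 11: C, bond orders sum to 3 (valence 4) → 1 H
  atom 12: C, bond orders sum to 3 (valence 4) → 1 H
  atom 13: Br (halogen, monovalent) → 0 H
  atom 14: C, bond orders sum to 4 (valence 4) → 0 H
  atom 15: N, bond orders sum to 1 (valence 3) → 2 H
  atom 16: O, bond orders sum to 2 (valence 2) → 0 H
Totals → C:9, H:11, Br:1, N:2, O:3, S:1.

C9H11BrN2O3S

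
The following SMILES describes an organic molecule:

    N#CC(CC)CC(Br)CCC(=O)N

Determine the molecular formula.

C9H15BrN2O

Walk through each heavy atom and fill implicit hydrogens from standard valence (C 4, N 3, O 2, S 2, halogen 1):
  atom 1: N, bond orders sum to 3 (valence 3) → 0 H
  atom 2: C, bond orders sum to 4 (valence 4) → 0 H
  atom 3: C, bond orders sum to 3 (valence 4) → 1 H
  atom 4: C, bond orders sum to 2 (valence 4) → 2 H
  atom 5: C, bond orders sum to 1 (valence 4) → 3 H
  atom 6: C, bond orders sum to 2 (valence 4) → 2 H
  atom 7: C, bond orders sum to 3 (valence 4) → 1 H
  atom 8: Br (halogen, monovalent) → 0 H
  atom 9: C, bond orders sum to 2 (valence 4) → 2 H
  atom 10: C, bond orders sum to 2 (valence 4) → 2 H
  atom 11: C, bond orders sum to 4 (valence 4) → 0 H
  atom 12: O, bond orders sum to 2 (valence 2) → 0 H
  atom 13: N, bond orders sum to 1 (valence 3) → 2 H
Totals → C:9, H:15, Br:1, N:2, O:1.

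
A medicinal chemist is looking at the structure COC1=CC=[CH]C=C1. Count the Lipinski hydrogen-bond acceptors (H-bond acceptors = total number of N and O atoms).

1

N atoms: 0; O atoms: 1.
Lipinski HBA = 0 + 1 = 1.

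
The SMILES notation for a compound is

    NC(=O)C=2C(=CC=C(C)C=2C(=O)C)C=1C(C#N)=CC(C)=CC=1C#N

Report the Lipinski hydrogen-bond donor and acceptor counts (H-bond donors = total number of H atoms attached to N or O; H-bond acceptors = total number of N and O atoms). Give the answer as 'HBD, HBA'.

2, 5

Donors: find every N or O and count the H atoms it carries.
  atom 1 (N): bond orders sum to 1 → 2 H
  atom 3 (O): bond orders sum to 2 → 0 H
  atom 12 (O): bond orders sum to 2 → 0 H
  atom 17 (N): bond orders sum to 3 → 0 H
  atom 24 (N): bond orders sum to 3 → 0 H
Lipinski HBD = 2.
Acceptors: N atoms = 3, O atoms = 2 → HBA = 5.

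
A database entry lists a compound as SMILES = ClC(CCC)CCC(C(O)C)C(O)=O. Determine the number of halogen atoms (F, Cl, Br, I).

Halogen atoms appear at heavy-atom position 1 (1×Cl).
Other groups present: 1 carboxylic acid, 1 hydroxyl.
Halogen count: 1.

1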